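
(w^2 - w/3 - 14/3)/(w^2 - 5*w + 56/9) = 3*(w + 2)/(3*w - 8)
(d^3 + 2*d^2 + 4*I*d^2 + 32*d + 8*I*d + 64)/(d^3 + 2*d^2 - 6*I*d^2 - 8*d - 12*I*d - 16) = (d + 8*I)/(d - 2*I)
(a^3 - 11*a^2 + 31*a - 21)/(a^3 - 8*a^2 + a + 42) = (a - 1)/(a + 2)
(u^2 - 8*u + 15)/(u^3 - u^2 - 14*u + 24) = (u - 5)/(u^2 + 2*u - 8)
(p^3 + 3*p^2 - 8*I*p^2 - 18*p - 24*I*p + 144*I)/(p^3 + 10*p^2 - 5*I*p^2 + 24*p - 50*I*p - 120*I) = (p^2 - p*(3 + 8*I) + 24*I)/(p^2 + p*(4 - 5*I) - 20*I)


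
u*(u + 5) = u^2 + 5*u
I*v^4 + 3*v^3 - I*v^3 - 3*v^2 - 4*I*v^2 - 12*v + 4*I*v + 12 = (v - 2)*(v + 2)*(v - 3*I)*(I*v - I)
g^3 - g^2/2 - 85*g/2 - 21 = (g - 7)*(g + 1/2)*(g + 6)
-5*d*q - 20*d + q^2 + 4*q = (-5*d + q)*(q + 4)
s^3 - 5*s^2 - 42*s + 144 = (s - 8)*(s - 3)*(s + 6)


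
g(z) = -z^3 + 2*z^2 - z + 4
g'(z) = -3*z^2 + 4*z - 1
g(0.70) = 3.94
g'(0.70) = 0.33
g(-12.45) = 2256.24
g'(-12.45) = -515.81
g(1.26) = 3.91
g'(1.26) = -0.72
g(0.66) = 3.92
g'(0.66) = 0.33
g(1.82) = 2.78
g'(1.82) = -3.66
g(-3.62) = 81.27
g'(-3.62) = -54.79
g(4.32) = -43.62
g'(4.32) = -39.71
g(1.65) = 3.30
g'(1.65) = -2.57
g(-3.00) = 52.00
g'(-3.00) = -40.00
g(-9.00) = 904.00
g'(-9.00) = -280.00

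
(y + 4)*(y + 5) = y^2 + 9*y + 20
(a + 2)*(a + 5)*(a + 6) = a^3 + 13*a^2 + 52*a + 60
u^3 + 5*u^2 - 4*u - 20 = (u - 2)*(u + 2)*(u + 5)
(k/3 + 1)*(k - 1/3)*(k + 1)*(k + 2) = k^4/3 + 17*k^3/9 + 3*k^2 + 7*k/9 - 2/3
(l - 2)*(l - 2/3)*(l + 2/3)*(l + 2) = l^4 - 40*l^2/9 + 16/9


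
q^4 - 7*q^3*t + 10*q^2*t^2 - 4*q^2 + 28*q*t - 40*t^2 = (q - 2)*(q + 2)*(q - 5*t)*(q - 2*t)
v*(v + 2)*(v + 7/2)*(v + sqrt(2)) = v^4 + sqrt(2)*v^3 + 11*v^3/2 + 7*v^2 + 11*sqrt(2)*v^2/2 + 7*sqrt(2)*v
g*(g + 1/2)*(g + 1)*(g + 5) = g^4 + 13*g^3/2 + 8*g^2 + 5*g/2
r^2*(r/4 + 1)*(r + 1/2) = r^4/4 + 9*r^3/8 + r^2/2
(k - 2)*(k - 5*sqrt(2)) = k^2 - 5*sqrt(2)*k - 2*k + 10*sqrt(2)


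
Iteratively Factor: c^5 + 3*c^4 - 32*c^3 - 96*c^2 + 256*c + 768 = (c + 3)*(c^4 - 32*c^2 + 256) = (c - 4)*(c + 3)*(c^3 + 4*c^2 - 16*c - 64) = (c - 4)^2*(c + 3)*(c^2 + 8*c + 16) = (c - 4)^2*(c + 3)*(c + 4)*(c + 4)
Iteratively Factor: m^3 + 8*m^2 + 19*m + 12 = (m + 4)*(m^2 + 4*m + 3) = (m + 3)*(m + 4)*(m + 1)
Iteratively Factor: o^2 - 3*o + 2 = (o - 2)*(o - 1)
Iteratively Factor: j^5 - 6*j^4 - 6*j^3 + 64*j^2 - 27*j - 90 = (j - 3)*(j^4 - 3*j^3 - 15*j^2 + 19*j + 30) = (j - 3)*(j + 3)*(j^3 - 6*j^2 + 3*j + 10) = (j - 3)*(j - 2)*(j + 3)*(j^2 - 4*j - 5) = (j - 5)*(j - 3)*(j - 2)*(j + 3)*(j + 1)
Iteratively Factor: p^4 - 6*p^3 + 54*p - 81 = (p + 3)*(p^3 - 9*p^2 + 27*p - 27) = (p - 3)*(p + 3)*(p^2 - 6*p + 9) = (p - 3)^2*(p + 3)*(p - 3)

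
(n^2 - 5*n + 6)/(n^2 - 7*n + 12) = (n - 2)/(n - 4)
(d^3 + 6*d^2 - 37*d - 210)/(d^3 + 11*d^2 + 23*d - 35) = (d - 6)/(d - 1)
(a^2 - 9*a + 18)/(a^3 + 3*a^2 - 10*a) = (a^2 - 9*a + 18)/(a*(a^2 + 3*a - 10))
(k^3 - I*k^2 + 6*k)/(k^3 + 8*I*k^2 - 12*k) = (k - 3*I)/(k + 6*I)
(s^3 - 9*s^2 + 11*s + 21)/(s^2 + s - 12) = (s^2 - 6*s - 7)/(s + 4)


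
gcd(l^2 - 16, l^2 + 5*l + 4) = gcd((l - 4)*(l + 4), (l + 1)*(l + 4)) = l + 4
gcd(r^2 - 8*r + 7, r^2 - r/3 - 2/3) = r - 1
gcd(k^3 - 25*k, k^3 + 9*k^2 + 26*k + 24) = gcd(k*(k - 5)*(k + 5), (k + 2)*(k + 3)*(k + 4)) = 1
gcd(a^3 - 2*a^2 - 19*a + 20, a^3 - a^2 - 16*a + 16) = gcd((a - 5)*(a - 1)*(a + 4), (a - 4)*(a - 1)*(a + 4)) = a^2 + 3*a - 4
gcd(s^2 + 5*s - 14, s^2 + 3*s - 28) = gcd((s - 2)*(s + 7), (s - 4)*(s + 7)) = s + 7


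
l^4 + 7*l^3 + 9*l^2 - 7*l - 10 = (l - 1)*(l + 1)*(l + 2)*(l + 5)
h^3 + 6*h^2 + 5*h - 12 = (h - 1)*(h + 3)*(h + 4)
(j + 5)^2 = j^2 + 10*j + 25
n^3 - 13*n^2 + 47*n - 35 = (n - 7)*(n - 5)*(n - 1)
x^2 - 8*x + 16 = (x - 4)^2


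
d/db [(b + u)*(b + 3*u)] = 2*b + 4*u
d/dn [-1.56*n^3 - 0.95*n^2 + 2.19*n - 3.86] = -4.68*n^2 - 1.9*n + 2.19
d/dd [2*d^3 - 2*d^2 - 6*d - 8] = 6*d^2 - 4*d - 6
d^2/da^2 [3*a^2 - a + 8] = 6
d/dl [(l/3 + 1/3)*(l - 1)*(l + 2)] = l^2 + 4*l/3 - 1/3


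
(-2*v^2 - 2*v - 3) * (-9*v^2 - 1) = 18*v^4 + 18*v^3 + 29*v^2 + 2*v + 3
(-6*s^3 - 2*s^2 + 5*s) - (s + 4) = -6*s^3 - 2*s^2 + 4*s - 4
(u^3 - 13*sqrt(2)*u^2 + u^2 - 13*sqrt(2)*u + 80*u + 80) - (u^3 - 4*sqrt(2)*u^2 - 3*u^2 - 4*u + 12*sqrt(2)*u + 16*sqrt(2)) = -9*sqrt(2)*u^2 + 4*u^2 - 25*sqrt(2)*u + 84*u - 16*sqrt(2) + 80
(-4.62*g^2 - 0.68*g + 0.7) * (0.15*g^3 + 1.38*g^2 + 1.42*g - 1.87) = -0.693*g^5 - 6.4776*g^4 - 7.3938*g^3 + 8.6398*g^2 + 2.2656*g - 1.309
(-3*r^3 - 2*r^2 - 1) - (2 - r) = -3*r^3 - 2*r^2 + r - 3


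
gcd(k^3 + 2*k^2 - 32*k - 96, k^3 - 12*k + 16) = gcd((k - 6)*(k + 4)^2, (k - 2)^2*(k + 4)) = k + 4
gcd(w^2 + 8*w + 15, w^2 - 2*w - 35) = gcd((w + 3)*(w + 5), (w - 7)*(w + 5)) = w + 5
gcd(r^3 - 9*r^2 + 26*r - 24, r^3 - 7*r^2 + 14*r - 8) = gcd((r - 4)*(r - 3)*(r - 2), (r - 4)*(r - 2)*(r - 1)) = r^2 - 6*r + 8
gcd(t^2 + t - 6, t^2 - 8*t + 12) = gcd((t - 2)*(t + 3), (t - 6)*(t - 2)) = t - 2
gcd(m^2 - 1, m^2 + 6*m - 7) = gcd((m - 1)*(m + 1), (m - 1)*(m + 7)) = m - 1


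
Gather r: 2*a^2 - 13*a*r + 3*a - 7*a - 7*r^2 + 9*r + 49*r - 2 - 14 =2*a^2 - 4*a - 7*r^2 + r*(58 - 13*a) - 16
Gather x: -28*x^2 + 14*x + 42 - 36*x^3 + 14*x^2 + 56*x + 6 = -36*x^3 - 14*x^2 + 70*x + 48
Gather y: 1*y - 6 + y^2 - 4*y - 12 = y^2 - 3*y - 18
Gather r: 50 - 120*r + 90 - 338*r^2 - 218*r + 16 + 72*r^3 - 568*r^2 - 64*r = 72*r^3 - 906*r^2 - 402*r + 156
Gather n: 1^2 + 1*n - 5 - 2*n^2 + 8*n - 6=-2*n^2 + 9*n - 10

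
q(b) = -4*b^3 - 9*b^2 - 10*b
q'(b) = -12*b^2 - 18*b - 10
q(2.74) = -177.25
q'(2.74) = -149.41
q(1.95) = -83.38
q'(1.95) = -90.73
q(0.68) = -12.22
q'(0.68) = -27.79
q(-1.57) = 9.00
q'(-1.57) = -11.32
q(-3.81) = 128.68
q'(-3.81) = -115.61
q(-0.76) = 4.16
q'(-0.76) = -3.25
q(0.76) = -14.55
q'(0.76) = -30.61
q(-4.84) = 291.09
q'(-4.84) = -203.99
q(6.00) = -1248.00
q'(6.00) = -550.00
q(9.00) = -3735.00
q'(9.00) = -1144.00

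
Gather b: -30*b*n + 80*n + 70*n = -30*b*n + 150*n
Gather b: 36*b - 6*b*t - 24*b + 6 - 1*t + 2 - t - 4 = b*(12 - 6*t) - 2*t + 4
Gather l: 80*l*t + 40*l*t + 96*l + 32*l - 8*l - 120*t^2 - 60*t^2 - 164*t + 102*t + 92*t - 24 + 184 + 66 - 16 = l*(120*t + 120) - 180*t^2 + 30*t + 210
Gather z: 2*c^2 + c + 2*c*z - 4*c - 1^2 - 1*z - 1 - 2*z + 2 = 2*c^2 - 3*c + z*(2*c - 3)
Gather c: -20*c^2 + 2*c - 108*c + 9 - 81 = -20*c^2 - 106*c - 72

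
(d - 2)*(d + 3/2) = d^2 - d/2 - 3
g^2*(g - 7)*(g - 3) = g^4 - 10*g^3 + 21*g^2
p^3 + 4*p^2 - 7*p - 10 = (p - 2)*(p + 1)*(p + 5)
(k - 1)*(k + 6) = k^2 + 5*k - 6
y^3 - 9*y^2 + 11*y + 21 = (y - 7)*(y - 3)*(y + 1)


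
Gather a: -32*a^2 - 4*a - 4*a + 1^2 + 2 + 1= -32*a^2 - 8*a + 4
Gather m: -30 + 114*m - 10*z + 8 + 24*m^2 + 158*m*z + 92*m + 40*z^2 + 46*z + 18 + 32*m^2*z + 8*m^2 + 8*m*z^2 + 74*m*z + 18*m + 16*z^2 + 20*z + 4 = m^2*(32*z + 32) + m*(8*z^2 + 232*z + 224) + 56*z^2 + 56*z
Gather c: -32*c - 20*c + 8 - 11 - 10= -52*c - 13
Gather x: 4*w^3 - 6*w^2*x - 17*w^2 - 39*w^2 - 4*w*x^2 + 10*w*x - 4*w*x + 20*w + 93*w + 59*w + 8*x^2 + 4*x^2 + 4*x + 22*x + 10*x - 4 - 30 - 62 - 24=4*w^3 - 56*w^2 + 172*w + x^2*(12 - 4*w) + x*(-6*w^2 + 6*w + 36) - 120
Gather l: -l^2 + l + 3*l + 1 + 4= -l^2 + 4*l + 5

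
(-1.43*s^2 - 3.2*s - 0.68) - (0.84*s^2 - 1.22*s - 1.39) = -2.27*s^2 - 1.98*s + 0.71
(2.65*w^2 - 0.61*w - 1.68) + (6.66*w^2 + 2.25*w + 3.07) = 9.31*w^2 + 1.64*w + 1.39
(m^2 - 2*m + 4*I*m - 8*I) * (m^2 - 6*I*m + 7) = m^4 - 2*m^3 - 2*I*m^3 + 31*m^2 + 4*I*m^2 - 62*m + 28*I*m - 56*I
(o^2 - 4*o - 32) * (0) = 0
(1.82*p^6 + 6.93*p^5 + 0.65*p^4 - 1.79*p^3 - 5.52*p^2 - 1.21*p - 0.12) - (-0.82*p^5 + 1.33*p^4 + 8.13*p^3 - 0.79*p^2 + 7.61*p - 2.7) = 1.82*p^6 + 7.75*p^5 - 0.68*p^4 - 9.92*p^3 - 4.73*p^2 - 8.82*p + 2.58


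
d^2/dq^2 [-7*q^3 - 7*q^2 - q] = -42*q - 14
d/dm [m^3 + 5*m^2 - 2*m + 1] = 3*m^2 + 10*m - 2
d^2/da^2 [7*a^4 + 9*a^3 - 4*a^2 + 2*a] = 84*a^2 + 54*a - 8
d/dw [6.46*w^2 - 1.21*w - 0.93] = 12.92*w - 1.21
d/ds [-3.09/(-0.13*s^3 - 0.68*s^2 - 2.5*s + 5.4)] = (-1.2051*s^2 - 4.2024*s - 7.725)/(0.13*s^3 + 0.68*s^2 + 2.5*s - 5.4)^2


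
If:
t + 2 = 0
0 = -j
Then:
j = 0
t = -2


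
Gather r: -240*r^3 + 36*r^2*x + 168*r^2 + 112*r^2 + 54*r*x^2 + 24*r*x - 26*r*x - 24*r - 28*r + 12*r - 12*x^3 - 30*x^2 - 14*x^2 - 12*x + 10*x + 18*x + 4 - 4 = -240*r^3 + r^2*(36*x + 280) + r*(54*x^2 - 2*x - 40) - 12*x^3 - 44*x^2 + 16*x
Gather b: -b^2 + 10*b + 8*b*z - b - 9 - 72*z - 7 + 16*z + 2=-b^2 + b*(8*z + 9) - 56*z - 14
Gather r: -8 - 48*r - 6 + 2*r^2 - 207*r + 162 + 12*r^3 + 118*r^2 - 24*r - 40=12*r^3 + 120*r^2 - 279*r + 108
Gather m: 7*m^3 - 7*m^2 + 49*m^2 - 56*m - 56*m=7*m^3 + 42*m^2 - 112*m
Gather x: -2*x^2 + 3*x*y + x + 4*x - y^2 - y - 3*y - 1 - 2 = -2*x^2 + x*(3*y + 5) - y^2 - 4*y - 3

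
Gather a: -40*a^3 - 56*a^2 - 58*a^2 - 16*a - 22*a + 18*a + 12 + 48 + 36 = -40*a^3 - 114*a^2 - 20*a + 96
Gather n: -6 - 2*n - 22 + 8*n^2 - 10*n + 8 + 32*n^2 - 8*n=40*n^2 - 20*n - 20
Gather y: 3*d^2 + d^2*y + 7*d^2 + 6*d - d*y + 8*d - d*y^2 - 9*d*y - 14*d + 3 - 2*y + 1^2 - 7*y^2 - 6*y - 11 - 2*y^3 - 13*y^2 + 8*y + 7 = 10*d^2 - 2*y^3 + y^2*(-d - 20) + y*(d^2 - 10*d)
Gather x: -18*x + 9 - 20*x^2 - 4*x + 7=-20*x^2 - 22*x + 16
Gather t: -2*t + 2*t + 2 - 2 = 0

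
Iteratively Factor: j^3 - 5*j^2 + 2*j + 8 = (j + 1)*(j^2 - 6*j + 8) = (j - 4)*(j + 1)*(j - 2)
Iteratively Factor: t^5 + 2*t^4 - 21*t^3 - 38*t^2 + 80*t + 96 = (t - 4)*(t^4 + 6*t^3 + 3*t^2 - 26*t - 24) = (t - 4)*(t - 2)*(t^3 + 8*t^2 + 19*t + 12) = (t - 4)*(t - 2)*(t + 4)*(t^2 + 4*t + 3) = (t - 4)*(t - 2)*(t + 1)*(t + 4)*(t + 3)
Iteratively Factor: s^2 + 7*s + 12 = (s + 3)*(s + 4)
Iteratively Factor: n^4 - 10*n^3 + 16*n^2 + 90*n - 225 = (n - 5)*(n^3 - 5*n^2 - 9*n + 45) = (n - 5)^2*(n^2 - 9) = (n - 5)^2*(n - 3)*(n + 3)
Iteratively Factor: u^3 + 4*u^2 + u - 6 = (u + 3)*(u^2 + u - 2) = (u + 2)*(u + 3)*(u - 1)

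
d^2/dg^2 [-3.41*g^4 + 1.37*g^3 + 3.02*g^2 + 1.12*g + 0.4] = -40.92*g^2 + 8.22*g + 6.04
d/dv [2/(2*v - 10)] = -1/(v - 5)^2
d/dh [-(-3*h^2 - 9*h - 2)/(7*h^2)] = (-9*h - 4)/(7*h^3)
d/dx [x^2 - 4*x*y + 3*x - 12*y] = 2*x - 4*y + 3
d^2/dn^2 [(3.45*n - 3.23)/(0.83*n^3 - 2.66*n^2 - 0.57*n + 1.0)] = (14.26023*n^5 - 72.403224*n^4 + 166.185134*n^3 - 162.31845*n^2 + 41.763444*n - 15.349454)/(0.571787*n^9 - 5.497422*n^8 + 16.440225*n^7 - 9.20372*n^6 - 24.537075*n^5 + 15.795498*n^4 + 11.402007*n^3 - 7.0053*n^2 - 1.71*n + 1.0)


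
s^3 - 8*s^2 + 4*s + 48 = (s - 6)*(s - 4)*(s + 2)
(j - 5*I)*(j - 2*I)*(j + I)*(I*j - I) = I*j^4 + 6*j^3 - I*j^3 - 6*j^2 - 3*I*j^2 + 10*j + 3*I*j - 10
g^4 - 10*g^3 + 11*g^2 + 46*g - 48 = (g - 8)*(g - 3)*(g - 1)*(g + 2)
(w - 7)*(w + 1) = w^2 - 6*w - 7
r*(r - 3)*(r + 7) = r^3 + 4*r^2 - 21*r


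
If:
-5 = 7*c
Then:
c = -5/7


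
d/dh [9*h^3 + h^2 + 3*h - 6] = 27*h^2 + 2*h + 3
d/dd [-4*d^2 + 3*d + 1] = 3 - 8*d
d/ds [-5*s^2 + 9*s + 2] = 9 - 10*s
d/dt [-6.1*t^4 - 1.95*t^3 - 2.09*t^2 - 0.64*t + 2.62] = -24.4*t^3 - 5.85*t^2 - 4.18*t - 0.64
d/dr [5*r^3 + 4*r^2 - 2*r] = 15*r^2 + 8*r - 2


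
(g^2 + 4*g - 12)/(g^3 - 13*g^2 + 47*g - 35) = (g^2 + 4*g - 12)/(g^3 - 13*g^2 + 47*g - 35)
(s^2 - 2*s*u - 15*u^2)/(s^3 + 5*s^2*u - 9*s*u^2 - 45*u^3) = (s - 5*u)/(s^2 + 2*s*u - 15*u^2)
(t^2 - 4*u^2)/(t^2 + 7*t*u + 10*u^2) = (t - 2*u)/(t + 5*u)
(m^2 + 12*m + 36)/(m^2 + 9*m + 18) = (m + 6)/(m + 3)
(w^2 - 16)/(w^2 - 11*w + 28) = (w + 4)/(w - 7)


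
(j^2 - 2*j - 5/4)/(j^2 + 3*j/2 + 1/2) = (j - 5/2)/(j + 1)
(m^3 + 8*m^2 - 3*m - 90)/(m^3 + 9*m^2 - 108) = (m + 5)/(m + 6)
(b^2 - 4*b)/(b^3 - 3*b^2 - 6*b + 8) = b/(b^2 + b - 2)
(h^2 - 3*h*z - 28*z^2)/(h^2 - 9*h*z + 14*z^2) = (-h - 4*z)/(-h + 2*z)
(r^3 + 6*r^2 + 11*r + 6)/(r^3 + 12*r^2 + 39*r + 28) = (r^2 + 5*r + 6)/(r^2 + 11*r + 28)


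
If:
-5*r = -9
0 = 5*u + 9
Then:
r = 9/5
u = -9/5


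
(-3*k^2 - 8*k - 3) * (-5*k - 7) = 15*k^3 + 61*k^2 + 71*k + 21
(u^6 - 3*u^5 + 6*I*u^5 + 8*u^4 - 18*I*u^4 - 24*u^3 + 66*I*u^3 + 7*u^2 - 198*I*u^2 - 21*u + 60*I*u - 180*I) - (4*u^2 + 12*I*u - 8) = u^6 - 3*u^5 + 6*I*u^5 + 8*u^4 - 18*I*u^4 - 24*u^3 + 66*I*u^3 + 3*u^2 - 198*I*u^2 - 21*u + 48*I*u + 8 - 180*I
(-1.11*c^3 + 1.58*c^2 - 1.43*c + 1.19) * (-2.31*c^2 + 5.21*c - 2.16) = 2.5641*c^5 - 9.4329*c^4 + 13.9327*c^3 - 13.612*c^2 + 9.2887*c - 2.5704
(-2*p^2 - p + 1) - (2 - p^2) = -p^2 - p - 1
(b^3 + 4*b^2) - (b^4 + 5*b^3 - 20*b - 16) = -b^4 - 4*b^3 + 4*b^2 + 20*b + 16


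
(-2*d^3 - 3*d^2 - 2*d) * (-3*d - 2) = 6*d^4 + 13*d^3 + 12*d^2 + 4*d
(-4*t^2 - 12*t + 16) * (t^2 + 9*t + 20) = -4*t^4 - 48*t^3 - 172*t^2 - 96*t + 320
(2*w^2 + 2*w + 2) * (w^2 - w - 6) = 2*w^4 - 12*w^2 - 14*w - 12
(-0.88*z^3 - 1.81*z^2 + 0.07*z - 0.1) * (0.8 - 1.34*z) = 1.1792*z^4 + 1.7214*z^3 - 1.5418*z^2 + 0.19*z - 0.08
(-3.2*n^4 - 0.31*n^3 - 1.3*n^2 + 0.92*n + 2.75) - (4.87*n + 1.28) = -3.2*n^4 - 0.31*n^3 - 1.3*n^2 - 3.95*n + 1.47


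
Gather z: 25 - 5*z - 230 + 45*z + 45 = 40*z - 160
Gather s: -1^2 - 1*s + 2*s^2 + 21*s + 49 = 2*s^2 + 20*s + 48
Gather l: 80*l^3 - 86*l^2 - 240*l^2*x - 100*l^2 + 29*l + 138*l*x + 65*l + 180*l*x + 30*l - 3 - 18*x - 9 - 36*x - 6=80*l^3 + l^2*(-240*x - 186) + l*(318*x + 124) - 54*x - 18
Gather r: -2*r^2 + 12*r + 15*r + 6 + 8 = -2*r^2 + 27*r + 14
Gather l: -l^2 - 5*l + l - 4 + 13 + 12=-l^2 - 4*l + 21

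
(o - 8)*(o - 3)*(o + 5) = o^3 - 6*o^2 - 31*o + 120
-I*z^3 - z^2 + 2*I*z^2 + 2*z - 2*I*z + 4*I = (z - 2)*(z - 2*I)*(-I*z + 1)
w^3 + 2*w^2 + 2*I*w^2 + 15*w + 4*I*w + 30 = (w + 2)*(w - 3*I)*(w + 5*I)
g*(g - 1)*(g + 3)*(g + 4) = g^4 + 6*g^3 + 5*g^2 - 12*g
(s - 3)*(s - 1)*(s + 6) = s^3 + 2*s^2 - 21*s + 18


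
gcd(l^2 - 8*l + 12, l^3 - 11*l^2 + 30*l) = l - 6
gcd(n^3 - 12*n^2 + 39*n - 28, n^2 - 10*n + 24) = n - 4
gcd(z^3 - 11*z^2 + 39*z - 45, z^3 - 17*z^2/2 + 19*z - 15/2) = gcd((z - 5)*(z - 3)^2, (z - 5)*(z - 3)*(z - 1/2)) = z^2 - 8*z + 15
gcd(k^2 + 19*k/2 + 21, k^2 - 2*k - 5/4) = 1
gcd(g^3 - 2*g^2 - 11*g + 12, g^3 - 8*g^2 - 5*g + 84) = g^2 - g - 12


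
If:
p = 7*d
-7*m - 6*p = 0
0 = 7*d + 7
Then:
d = -1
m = 6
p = -7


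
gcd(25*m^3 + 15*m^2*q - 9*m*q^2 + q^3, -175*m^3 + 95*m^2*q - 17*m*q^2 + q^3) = 25*m^2 - 10*m*q + q^2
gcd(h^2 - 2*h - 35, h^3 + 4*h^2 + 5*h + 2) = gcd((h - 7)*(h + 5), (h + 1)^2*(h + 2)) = 1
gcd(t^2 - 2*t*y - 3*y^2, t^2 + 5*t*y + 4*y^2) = t + y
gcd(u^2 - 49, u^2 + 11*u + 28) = u + 7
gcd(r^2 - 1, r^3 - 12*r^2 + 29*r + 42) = r + 1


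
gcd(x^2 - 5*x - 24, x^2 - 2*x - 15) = x + 3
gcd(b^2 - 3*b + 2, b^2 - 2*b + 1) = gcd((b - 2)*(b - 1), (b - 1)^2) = b - 1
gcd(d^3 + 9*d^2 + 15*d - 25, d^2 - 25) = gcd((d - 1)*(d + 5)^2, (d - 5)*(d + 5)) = d + 5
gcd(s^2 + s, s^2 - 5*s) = s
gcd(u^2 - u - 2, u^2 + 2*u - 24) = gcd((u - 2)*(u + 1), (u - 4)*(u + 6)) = 1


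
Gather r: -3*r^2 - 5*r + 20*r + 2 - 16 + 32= -3*r^2 + 15*r + 18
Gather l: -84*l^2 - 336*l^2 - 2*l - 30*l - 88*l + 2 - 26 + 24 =-420*l^2 - 120*l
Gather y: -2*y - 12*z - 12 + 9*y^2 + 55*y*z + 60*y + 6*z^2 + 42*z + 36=9*y^2 + y*(55*z + 58) + 6*z^2 + 30*z + 24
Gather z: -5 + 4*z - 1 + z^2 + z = z^2 + 5*z - 6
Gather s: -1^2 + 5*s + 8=5*s + 7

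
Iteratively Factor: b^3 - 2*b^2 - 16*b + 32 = (b - 4)*(b^2 + 2*b - 8) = (b - 4)*(b - 2)*(b + 4)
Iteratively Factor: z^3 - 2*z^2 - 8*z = (z)*(z^2 - 2*z - 8) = z*(z - 4)*(z + 2)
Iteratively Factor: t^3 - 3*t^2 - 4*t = (t)*(t^2 - 3*t - 4) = t*(t + 1)*(t - 4)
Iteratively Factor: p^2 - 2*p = (p - 2)*(p)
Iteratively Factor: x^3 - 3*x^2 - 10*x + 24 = (x - 4)*(x^2 + x - 6) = (x - 4)*(x - 2)*(x + 3)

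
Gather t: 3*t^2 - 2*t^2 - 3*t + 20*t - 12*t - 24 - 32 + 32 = t^2 + 5*t - 24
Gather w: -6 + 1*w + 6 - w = 0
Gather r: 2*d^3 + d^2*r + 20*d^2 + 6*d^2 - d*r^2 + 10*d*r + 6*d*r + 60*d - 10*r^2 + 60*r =2*d^3 + 26*d^2 + 60*d + r^2*(-d - 10) + r*(d^2 + 16*d + 60)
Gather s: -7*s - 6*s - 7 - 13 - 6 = -13*s - 26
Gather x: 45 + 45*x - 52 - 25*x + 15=20*x + 8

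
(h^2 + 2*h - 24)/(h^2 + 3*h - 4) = (h^2 + 2*h - 24)/(h^2 + 3*h - 4)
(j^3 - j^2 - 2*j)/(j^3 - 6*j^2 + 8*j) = (j + 1)/(j - 4)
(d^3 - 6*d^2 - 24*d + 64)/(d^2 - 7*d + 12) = (d^3 - 6*d^2 - 24*d + 64)/(d^2 - 7*d + 12)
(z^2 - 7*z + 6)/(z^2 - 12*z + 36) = (z - 1)/(z - 6)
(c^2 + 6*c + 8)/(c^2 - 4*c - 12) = (c + 4)/(c - 6)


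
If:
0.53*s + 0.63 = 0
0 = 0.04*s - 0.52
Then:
No Solution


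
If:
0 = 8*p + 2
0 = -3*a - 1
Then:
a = -1/3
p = -1/4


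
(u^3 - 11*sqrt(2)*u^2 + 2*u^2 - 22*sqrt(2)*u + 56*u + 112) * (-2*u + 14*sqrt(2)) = -2*u^4 - 4*u^3 + 36*sqrt(2)*u^3 - 420*u^2 + 72*sqrt(2)*u^2 - 840*u + 784*sqrt(2)*u + 1568*sqrt(2)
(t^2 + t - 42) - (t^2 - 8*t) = 9*t - 42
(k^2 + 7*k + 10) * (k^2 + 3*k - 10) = k^4 + 10*k^3 + 21*k^2 - 40*k - 100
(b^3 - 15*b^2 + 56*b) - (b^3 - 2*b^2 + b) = -13*b^2 + 55*b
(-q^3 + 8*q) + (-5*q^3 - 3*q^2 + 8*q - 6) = -6*q^3 - 3*q^2 + 16*q - 6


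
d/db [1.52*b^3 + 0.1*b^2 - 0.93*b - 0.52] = 4.56*b^2 + 0.2*b - 0.93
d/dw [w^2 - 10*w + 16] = 2*w - 10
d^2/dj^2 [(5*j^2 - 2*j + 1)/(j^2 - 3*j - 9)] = 2*(13*j^3 + 138*j^2 - 63*j + 477)/(j^6 - 9*j^5 + 135*j^3 - 729*j - 729)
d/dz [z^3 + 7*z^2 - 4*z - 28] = 3*z^2 + 14*z - 4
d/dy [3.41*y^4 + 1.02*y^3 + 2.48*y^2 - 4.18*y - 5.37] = 13.64*y^3 + 3.06*y^2 + 4.96*y - 4.18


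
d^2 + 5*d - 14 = (d - 2)*(d + 7)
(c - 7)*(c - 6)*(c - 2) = c^3 - 15*c^2 + 68*c - 84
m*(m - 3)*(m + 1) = m^3 - 2*m^2 - 3*m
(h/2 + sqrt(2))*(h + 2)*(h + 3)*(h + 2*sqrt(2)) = h^4/2 + 5*h^3/2 + 2*sqrt(2)*h^3 + 7*h^2 + 10*sqrt(2)*h^2 + 12*sqrt(2)*h + 20*h + 24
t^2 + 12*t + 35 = (t + 5)*(t + 7)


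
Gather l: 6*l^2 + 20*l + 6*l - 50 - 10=6*l^2 + 26*l - 60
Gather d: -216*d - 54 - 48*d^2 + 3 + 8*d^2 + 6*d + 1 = -40*d^2 - 210*d - 50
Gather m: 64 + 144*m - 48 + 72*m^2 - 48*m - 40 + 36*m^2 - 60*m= 108*m^2 + 36*m - 24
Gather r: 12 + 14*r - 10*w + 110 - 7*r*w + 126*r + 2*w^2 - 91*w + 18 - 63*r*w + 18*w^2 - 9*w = r*(140 - 70*w) + 20*w^2 - 110*w + 140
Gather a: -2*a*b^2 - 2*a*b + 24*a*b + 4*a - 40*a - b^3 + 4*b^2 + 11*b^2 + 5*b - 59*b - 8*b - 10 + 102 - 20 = a*(-2*b^2 + 22*b - 36) - b^3 + 15*b^2 - 62*b + 72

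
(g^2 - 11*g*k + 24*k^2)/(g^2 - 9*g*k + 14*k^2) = (g^2 - 11*g*k + 24*k^2)/(g^2 - 9*g*k + 14*k^2)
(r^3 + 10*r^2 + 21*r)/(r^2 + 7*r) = r + 3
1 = 1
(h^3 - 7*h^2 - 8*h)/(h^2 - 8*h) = h + 1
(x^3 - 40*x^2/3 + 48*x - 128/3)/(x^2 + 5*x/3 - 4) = (x^2 - 12*x + 32)/(x + 3)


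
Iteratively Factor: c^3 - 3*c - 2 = (c + 1)*(c^2 - c - 2) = (c - 2)*(c + 1)*(c + 1)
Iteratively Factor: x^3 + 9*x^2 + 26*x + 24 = (x + 3)*(x^2 + 6*x + 8) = (x + 2)*(x + 3)*(x + 4)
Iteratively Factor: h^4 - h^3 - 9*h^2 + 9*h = (h + 3)*(h^3 - 4*h^2 + 3*h) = (h - 1)*(h + 3)*(h^2 - 3*h) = h*(h - 1)*(h + 3)*(h - 3)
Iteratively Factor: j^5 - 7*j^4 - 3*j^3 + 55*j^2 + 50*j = (j + 2)*(j^4 - 9*j^3 + 15*j^2 + 25*j) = (j - 5)*(j + 2)*(j^3 - 4*j^2 - 5*j) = j*(j - 5)*(j + 2)*(j^2 - 4*j - 5) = j*(j - 5)^2*(j + 2)*(j + 1)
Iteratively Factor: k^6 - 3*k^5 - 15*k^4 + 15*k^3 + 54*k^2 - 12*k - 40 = (k - 5)*(k^5 + 2*k^4 - 5*k^3 - 10*k^2 + 4*k + 8) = (k - 5)*(k - 1)*(k^4 + 3*k^3 - 2*k^2 - 12*k - 8) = (k - 5)*(k - 1)*(k + 2)*(k^3 + k^2 - 4*k - 4) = (k - 5)*(k - 1)*(k + 1)*(k + 2)*(k^2 - 4) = (k - 5)*(k - 1)*(k + 1)*(k + 2)^2*(k - 2)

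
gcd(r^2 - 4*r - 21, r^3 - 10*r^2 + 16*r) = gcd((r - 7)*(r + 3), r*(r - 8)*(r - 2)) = 1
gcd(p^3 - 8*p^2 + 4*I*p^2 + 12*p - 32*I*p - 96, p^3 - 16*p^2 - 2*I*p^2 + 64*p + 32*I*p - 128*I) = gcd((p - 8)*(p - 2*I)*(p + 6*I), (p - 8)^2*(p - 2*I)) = p^2 + p*(-8 - 2*I) + 16*I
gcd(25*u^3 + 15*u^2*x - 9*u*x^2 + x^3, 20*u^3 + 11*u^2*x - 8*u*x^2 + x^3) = -5*u^2 - 4*u*x + x^2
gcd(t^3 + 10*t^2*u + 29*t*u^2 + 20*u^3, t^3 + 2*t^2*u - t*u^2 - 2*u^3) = t + u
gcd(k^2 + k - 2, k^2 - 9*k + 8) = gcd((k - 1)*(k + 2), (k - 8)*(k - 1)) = k - 1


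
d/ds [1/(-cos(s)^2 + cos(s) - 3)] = (1 - 2*cos(s))*sin(s)/(sin(s)^2 + cos(s) - 4)^2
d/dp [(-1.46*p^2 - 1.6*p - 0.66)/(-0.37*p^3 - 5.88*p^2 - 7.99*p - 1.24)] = (-0.5402*p^4 - 1.184*p^3 + 1.5248*p^2 - 4.1408*p - 3.2894)/(0.1369*p^6 + 4.3512*p^5 + 40.487*p^4 + 94.88*p^3 + 78.4225*p^2 + 19.8152*p + 1.5376)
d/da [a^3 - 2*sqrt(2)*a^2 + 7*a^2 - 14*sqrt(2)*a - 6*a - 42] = 3*a^2 - 4*sqrt(2)*a + 14*a - 14*sqrt(2) - 6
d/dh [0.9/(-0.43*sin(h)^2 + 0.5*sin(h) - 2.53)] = (0.774*sin(h) - 0.45)*cos(h)/(0.43*sin(h)^2 - 0.5*sin(h) + 2.53)^2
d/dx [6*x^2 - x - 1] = 12*x - 1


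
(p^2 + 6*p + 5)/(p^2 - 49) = (p^2 + 6*p + 5)/(p^2 - 49)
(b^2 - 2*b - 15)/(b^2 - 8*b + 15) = (b + 3)/(b - 3)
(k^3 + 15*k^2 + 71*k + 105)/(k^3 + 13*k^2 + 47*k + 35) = (k + 3)/(k + 1)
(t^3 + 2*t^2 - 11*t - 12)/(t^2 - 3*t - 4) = (t^2 + t - 12)/(t - 4)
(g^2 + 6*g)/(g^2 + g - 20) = g*(g + 6)/(g^2 + g - 20)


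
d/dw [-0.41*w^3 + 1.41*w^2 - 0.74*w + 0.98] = -1.23*w^2 + 2.82*w - 0.74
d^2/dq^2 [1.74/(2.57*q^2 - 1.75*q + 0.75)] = (-22.985052*q^2 + 15.6513*q + 1.74*(5.14*q - 1.75)*(10.28*q - 3.5) - 6.7077)/(2.57*q^2 - 1.75*q + 0.75)^3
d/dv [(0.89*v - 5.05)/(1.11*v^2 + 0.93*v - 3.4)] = (-0.9879*v^2 + 11.211*v + 1.6705)/(1.2321*v^4 + 2.0646*v^3 - 6.6831*v^2 - 6.324*v + 11.56)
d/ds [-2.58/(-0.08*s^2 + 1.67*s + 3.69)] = (4.3086 - 0.4128*s)/(-0.08*s^2 + 1.67*s + 3.69)^2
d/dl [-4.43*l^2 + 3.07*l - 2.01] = 3.07 - 8.86*l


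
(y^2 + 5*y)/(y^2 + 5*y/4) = 4*(y + 5)/(4*y + 5)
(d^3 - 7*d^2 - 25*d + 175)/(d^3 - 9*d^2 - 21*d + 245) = (d - 5)/(d - 7)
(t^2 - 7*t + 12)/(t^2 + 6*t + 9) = (t^2 - 7*t + 12)/(t^2 + 6*t + 9)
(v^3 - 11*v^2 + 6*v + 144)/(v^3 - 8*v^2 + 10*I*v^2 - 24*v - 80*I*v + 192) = (v^2 - 3*v - 18)/(v^2 + 10*I*v - 24)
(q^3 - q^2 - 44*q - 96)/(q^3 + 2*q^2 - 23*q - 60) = (q - 8)/(q - 5)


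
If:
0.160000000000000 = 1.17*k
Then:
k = 0.14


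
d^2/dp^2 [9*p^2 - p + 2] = 18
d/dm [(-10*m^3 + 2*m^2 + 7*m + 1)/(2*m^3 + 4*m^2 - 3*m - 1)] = 2*(-22*m^4 + 16*m^3 - 5*m^2 - 6*m - 2)/(4*m^6 + 16*m^5 + 4*m^4 - 28*m^3 + m^2 + 6*m + 1)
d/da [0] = 0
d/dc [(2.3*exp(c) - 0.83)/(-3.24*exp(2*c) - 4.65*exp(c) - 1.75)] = (7.452*exp(2*c) - 5.3784*exp(c) - 7.8845)*exp(c)/(10.4976*exp(4*c) + 30.132*exp(3*c) + 32.9625*exp(2*c) + 16.275*exp(c) + 3.0625)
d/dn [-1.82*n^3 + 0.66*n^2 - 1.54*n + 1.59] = -5.46*n^2 + 1.32*n - 1.54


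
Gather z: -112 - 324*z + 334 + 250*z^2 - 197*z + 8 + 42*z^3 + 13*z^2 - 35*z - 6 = 42*z^3 + 263*z^2 - 556*z + 224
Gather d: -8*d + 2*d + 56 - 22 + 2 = 36 - 6*d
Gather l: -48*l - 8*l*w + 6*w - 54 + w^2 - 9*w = l*(-8*w - 48) + w^2 - 3*w - 54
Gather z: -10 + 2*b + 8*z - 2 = 2*b + 8*z - 12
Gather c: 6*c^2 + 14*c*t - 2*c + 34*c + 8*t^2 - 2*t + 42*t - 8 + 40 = 6*c^2 + c*(14*t + 32) + 8*t^2 + 40*t + 32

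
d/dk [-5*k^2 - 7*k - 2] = -10*k - 7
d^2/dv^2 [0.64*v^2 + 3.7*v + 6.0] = 1.28000000000000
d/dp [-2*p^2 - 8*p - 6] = -4*p - 8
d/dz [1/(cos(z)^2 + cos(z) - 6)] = (2*cos(z) + 1)*sin(z)/(cos(z)^2 + cos(z) - 6)^2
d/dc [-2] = 0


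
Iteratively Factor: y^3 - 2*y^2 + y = (y - 1)*(y^2 - y) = y*(y - 1)*(y - 1)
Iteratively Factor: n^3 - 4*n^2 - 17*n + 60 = (n + 4)*(n^2 - 8*n + 15) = (n - 3)*(n + 4)*(n - 5)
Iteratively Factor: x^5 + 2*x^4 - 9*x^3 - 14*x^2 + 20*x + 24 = (x - 2)*(x^4 + 4*x^3 - x^2 - 16*x - 12) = (x - 2)*(x + 2)*(x^3 + 2*x^2 - 5*x - 6) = (x - 2)^2*(x + 2)*(x^2 + 4*x + 3) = (x - 2)^2*(x + 1)*(x + 2)*(x + 3)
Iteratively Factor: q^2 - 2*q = (q - 2)*(q)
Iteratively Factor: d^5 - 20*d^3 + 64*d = (d - 4)*(d^4 + 4*d^3 - 4*d^2 - 16*d) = (d - 4)*(d + 4)*(d^3 - 4*d) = (d - 4)*(d + 2)*(d + 4)*(d^2 - 2*d) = (d - 4)*(d - 2)*(d + 2)*(d + 4)*(d)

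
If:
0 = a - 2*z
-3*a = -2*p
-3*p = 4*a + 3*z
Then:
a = 0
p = 0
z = 0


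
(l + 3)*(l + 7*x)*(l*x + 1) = l^3*x + 7*l^2*x^2 + 3*l^2*x + l^2 + 21*l*x^2 + 7*l*x + 3*l + 21*x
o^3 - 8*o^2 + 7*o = o*(o - 7)*(o - 1)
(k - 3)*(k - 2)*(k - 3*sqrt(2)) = k^3 - 5*k^2 - 3*sqrt(2)*k^2 + 6*k + 15*sqrt(2)*k - 18*sqrt(2)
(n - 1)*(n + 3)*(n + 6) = n^3 + 8*n^2 + 9*n - 18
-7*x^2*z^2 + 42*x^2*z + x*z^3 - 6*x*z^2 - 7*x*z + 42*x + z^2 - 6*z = (-7*x + z)*(z - 6)*(x*z + 1)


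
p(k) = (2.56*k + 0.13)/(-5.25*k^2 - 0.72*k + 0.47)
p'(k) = (2.56*k + 0.13)*(10.5*k + 0.72)/(-5.25*k^2 - 0.72*k + 0.47)^2 + 2.56/(-5.25*k^2 - 0.72*k + 0.47) = (13.44*k^2 + 1.365*k + 1.2968)/(27.5625*k^4 + 7.56*k^3 - 4.4166*k^2 - 0.6768*k + 0.2209)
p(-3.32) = 0.15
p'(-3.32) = 0.05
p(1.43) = -0.34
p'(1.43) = 0.24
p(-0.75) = 0.92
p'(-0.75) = 2.07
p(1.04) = -0.47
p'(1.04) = 0.49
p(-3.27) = 0.15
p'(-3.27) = 0.05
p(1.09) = -0.45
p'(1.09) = 0.44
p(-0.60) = 1.42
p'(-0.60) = 5.45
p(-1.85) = 0.28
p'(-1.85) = 0.17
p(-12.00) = 0.04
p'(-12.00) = 0.00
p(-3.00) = 0.17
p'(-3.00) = 0.06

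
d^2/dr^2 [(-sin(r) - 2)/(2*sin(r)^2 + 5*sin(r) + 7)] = (4*sin(r)^5 + 22*sin(r)^4 - 32*sin(r)^3 - 145*sin(r)^2 - 57*sin(r) + 26)/(5*sin(r) - cos(2*r) + 8)^3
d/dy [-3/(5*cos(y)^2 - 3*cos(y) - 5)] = 3*(3 - 10*cos(y))*sin(y)/(5*sin(y)^2 + 3*cos(y))^2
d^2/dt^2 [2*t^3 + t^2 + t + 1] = 12*t + 2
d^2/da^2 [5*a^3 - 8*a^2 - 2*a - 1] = 30*a - 16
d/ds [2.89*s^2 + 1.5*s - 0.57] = 5.78*s + 1.5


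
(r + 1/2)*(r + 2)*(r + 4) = r^3 + 13*r^2/2 + 11*r + 4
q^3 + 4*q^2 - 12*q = q*(q - 2)*(q + 6)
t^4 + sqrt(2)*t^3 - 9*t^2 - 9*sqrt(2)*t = t*(t - 3)*(t + 3)*(t + sqrt(2))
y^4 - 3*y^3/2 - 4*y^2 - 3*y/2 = y*(y - 3)*(y + 1/2)*(y + 1)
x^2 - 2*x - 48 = (x - 8)*(x + 6)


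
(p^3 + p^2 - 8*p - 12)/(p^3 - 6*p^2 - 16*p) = (p^2 - p - 6)/(p*(p - 8))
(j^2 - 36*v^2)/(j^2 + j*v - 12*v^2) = (j^2 - 36*v^2)/(j^2 + j*v - 12*v^2)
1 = 1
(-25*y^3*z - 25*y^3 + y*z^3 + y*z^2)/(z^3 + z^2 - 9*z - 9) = y*(-25*y^2 + z^2)/(z^2 - 9)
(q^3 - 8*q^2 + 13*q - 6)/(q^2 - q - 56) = (-q^3 + 8*q^2 - 13*q + 6)/(-q^2 + q + 56)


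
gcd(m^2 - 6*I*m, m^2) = m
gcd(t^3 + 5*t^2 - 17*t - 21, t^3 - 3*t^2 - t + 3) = t^2 - 2*t - 3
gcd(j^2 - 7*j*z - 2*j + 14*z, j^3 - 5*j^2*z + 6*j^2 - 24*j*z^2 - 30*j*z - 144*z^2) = 1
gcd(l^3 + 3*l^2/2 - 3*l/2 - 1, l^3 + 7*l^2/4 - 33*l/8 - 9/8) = 1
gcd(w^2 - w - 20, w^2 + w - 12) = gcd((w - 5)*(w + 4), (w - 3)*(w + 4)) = w + 4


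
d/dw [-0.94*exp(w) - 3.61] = -0.94*exp(w)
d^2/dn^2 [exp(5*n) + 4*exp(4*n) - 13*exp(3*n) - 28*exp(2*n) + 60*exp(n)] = (25*exp(4*n) + 64*exp(3*n) - 117*exp(2*n) - 112*exp(n) + 60)*exp(n)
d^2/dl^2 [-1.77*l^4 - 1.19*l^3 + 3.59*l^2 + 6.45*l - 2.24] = -21.24*l^2 - 7.14*l + 7.18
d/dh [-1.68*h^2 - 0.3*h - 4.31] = -3.36*h - 0.3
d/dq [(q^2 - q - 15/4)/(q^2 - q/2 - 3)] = 1/(2*(q^2 - 4*q + 4))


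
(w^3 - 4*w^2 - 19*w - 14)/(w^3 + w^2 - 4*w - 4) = (w - 7)/(w - 2)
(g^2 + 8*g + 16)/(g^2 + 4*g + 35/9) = 9*(g^2 + 8*g + 16)/(9*g^2 + 36*g + 35)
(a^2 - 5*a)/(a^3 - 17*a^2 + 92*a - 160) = a/(a^2 - 12*a + 32)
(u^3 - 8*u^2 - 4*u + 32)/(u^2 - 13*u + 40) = (u^2 - 4)/(u - 5)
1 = 1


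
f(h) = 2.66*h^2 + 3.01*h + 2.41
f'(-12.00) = -60.83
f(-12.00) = 349.33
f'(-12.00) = -60.83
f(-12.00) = 349.33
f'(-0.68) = -0.61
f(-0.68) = 1.59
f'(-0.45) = 0.62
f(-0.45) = 1.59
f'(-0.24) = 1.73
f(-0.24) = 1.84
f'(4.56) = 27.27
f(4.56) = 71.45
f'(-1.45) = -4.70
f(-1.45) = 3.64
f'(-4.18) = -19.23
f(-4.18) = 36.30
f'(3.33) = 20.73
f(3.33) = 41.93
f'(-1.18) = -3.27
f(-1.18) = 2.56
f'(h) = 5.32*h + 3.01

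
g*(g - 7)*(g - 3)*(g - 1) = g^4 - 11*g^3 + 31*g^2 - 21*g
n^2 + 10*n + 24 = (n + 4)*(n + 6)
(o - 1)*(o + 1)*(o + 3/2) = o^3 + 3*o^2/2 - o - 3/2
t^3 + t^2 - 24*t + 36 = (t - 3)*(t - 2)*(t + 6)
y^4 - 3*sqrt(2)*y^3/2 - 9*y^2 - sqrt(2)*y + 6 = (y - 3*sqrt(2))*(y - sqrt(2)/2)*(y + sqrt(2))^2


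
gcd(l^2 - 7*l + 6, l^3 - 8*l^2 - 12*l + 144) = l - 6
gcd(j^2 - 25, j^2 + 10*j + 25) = j + 5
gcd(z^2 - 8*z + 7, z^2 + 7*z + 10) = 1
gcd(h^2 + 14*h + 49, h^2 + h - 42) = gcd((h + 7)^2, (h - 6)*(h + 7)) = h + 7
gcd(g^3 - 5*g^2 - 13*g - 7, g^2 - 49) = g - 7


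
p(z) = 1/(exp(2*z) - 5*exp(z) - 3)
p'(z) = (-2*exp(2*z) + 5*exp(z))/(exp(2*z) - 5*exp(z) - 3)^2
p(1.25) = -0.12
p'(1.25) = -0.10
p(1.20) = -0.12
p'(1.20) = -0.07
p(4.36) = 0.00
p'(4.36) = -0.00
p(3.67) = 0.00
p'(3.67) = -0.00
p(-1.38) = -0.24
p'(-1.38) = 0.06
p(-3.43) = -0.32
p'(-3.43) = 0.02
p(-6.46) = -0.33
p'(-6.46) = 0.00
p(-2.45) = -0.29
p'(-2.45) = 0.04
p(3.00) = 0.00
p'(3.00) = -0.00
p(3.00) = 0.00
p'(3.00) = -0.00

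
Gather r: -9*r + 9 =9 - 9*r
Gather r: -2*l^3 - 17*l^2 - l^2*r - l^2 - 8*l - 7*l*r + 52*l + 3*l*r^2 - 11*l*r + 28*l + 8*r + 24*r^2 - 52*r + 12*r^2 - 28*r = -2*l^3 - 18*l^2 + 72*l + r^2*(3*l + 36) + r*(-l^2 - 18*l - 72)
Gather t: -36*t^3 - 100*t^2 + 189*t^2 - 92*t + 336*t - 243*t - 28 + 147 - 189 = -36*t^3 + 89*t^2 + t - 70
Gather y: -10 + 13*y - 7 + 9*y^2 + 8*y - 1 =9*y^2 + 21*y - 18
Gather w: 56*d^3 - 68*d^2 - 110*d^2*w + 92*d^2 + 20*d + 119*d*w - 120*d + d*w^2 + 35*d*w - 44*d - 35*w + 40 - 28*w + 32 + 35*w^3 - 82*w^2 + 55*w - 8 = 56*d^3 + 24*d^2 - 144*d + 35*w^3 + w^2*(d - 82) + w*(-110*d^2 + 154*d - 8) + 64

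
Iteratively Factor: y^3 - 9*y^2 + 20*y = (y)*(y^2 - 9*y + 20) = y*(y - 5)*(y - 4)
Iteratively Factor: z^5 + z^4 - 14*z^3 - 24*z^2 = (z + 3)*(z^4 - 2*z^3 - 8*z^2) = (z + 2)*(z + 3)*(z^3 - 4*z^2) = z*(z + 2)*(z + 3)*(z^2 - 4*z) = z*(z - 4)*(z + 2)*(z + 3)*(z)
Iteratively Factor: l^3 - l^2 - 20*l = (l - 5)*(l^2 + 4*l) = (l - 5)*(l + 4)*(l)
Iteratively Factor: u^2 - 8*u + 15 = (u - 3)*(u - 5)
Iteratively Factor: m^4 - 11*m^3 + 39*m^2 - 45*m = (m)*(m^3 - 11*m^2 + 39*m - 45) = m*(m - 5)*(m^2 - 6*m + 9) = m*(m - 5)*(m - 3)*(m - 3)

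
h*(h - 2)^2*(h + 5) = h^4 + h^3 - 16*h^2 + 20*h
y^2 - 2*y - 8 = (y - 4)*(y + 2)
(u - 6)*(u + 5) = u^2 - u - 30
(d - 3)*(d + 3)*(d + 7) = d^3 + 7*d^2 - 9*d - 63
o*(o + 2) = o^2 + 2*o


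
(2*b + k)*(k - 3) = 2*b*k - 6*b + k^2 - 3*k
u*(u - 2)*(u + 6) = u^3 + 4*u^2 - 12*u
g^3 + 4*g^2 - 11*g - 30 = (g - 3)*(g + 2)*(g + 5)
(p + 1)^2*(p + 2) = p^3 + 4*p^2 + 5*p + 2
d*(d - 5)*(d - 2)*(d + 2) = d^4 - 5*d^3 - 4*d^2 + 20*d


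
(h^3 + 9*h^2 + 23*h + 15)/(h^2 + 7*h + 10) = (h^2 + 4*h + 3)/(h + 2)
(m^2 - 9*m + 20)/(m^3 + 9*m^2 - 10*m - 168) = (m - 5)/(m^2 + 13*m + 42)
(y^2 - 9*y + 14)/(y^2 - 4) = (y - 7)/(y + 2)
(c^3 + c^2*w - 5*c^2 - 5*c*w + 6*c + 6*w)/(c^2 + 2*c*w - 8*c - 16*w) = (c^3 + c^2*w - 5*c^2 - 5*c*w + 6*c + 6*w)/(c^2 + 2*c*w - 8*c - 16*w)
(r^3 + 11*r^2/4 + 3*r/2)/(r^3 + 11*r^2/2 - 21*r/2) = (4*r^2 + 11*r + 6)/(2*(2*r^2 + 11*r - 21))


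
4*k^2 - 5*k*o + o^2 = (-4*k + o)*(-k + o)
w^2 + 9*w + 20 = (w + 4)*(w + 5)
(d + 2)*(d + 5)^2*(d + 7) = d^4 + 19*d^3 + 129*d^2 + 365*d + 350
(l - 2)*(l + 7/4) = l^2 - l/4 - 7/2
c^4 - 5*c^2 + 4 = (c - 2)*(c - 1)*(c + 1)*(c + 2)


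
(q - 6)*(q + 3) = q^2 - 3*q - 18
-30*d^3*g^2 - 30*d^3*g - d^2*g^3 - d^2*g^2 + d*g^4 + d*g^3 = g*(-6*d + g)*(5*d + g)*(d*g + d)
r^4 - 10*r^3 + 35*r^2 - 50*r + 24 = (r - 4)*(r - 3)*(r - 2)*(r - 1)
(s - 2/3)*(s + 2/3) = s^2 - 4/9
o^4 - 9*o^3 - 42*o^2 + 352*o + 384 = (o - 8)^2*(o + 1)*(o + 6)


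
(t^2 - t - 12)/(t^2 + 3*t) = (t - 4)/t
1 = 1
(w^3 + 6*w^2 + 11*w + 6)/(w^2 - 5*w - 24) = (w^2 + 3*w + 2)/(w - 8)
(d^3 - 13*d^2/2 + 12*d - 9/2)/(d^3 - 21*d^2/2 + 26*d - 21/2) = (d - 3)/(d - 7)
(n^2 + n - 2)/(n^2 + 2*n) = (n - 1)/n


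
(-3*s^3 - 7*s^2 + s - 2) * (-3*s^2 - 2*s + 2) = 9*s^5 + 27*s^4 + 5*s^3 - 10*s^2 + 6*s - 4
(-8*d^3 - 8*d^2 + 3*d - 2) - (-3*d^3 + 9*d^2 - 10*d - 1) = -5*d^3 - 17*d^2 + 13*d - 1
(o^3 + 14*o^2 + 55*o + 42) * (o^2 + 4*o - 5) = o^5 + 18*o^4 + 106*o^3 + 192*o^2 - 107*o - 210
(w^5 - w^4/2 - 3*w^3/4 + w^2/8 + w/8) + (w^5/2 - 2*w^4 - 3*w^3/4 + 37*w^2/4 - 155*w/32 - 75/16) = 3*w^5/2 - 5*w^4/2 - 3*w^3/2 + 75*w^2/8 - 151*w/32 - 75/16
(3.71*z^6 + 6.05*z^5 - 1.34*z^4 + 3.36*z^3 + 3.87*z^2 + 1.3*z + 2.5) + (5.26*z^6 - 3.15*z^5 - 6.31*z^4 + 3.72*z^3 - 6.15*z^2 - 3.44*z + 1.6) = 8.97*z^6 + 2.9*z^5 - 7.65*z^4 + 7.08*z^3 - 2.28*z^2 - 2.14*z + 4.1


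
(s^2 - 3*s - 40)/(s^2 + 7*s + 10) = (s - 8)/(s + 2)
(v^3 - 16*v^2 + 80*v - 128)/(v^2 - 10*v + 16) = (v^2 - 8*v + 16)/(v - 2)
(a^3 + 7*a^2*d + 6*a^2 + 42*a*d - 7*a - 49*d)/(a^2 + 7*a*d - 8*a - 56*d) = (a^2 + 6*a - 7)/(a - 8)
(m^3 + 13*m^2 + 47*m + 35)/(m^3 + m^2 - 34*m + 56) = (m^2 + 6*m + 5)/(m^2 - 6*m + 8)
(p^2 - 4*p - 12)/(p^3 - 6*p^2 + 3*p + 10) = (p^2 - 4*p - 12)/(p^3 - 6*p^2 + 3*p + 10)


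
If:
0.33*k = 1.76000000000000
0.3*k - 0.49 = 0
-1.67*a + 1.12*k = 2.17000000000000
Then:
No Solution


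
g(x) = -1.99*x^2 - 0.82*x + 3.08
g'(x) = -3.98*x - 0.82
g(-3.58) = -19.49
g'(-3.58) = 13.43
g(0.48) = 2.23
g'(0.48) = -2.73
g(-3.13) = -13.85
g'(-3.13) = 11.64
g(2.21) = -8.45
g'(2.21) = -9.62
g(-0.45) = 3.05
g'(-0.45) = 0.97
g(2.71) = -13.76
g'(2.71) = -11.61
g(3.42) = -23.00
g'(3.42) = -14.43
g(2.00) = -6.52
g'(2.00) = -8.78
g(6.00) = -73.48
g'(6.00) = -24.70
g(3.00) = -17.29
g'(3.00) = -12.76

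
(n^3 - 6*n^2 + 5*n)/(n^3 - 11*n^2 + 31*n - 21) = n*(n - 5)/(n^2 - 10*n + 21)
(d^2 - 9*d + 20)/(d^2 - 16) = (d - 5)/(d + 4)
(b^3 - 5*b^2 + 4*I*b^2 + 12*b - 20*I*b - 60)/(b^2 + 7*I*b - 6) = (b^2 - b*(5 + 2*I) + 10*I)/(b + I)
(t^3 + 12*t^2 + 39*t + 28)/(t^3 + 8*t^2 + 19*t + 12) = (t + 7)/(t + 3)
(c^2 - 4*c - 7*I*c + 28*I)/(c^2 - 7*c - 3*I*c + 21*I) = (c^2 - 4*c - 7*I*c + 28*I)/(c^2 - 7*c - 3*I*c + 21*I)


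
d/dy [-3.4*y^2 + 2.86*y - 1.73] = 2.86 - 6.8*y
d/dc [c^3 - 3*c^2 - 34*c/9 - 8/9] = 3*c^2 - 6*c - 34/9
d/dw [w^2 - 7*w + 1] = 2*w - 7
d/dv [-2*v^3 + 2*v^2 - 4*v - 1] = -6*v^2 + 4*v - 4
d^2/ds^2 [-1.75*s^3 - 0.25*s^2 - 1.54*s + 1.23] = -10.5*s - 0.5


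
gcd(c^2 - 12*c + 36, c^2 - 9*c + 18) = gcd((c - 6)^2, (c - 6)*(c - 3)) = c - 6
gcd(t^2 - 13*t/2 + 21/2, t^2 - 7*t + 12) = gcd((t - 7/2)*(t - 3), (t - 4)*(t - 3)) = t - 3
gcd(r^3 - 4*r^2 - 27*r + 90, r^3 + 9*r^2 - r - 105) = r^2 + 2*r - 15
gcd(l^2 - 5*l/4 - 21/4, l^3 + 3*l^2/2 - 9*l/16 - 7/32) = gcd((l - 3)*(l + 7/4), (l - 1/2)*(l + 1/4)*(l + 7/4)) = l + 7/4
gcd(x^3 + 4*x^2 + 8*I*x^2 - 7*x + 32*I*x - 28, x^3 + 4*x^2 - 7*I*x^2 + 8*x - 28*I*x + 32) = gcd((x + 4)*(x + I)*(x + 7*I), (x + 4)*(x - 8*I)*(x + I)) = x^2 + x*(4 + I) + 4*I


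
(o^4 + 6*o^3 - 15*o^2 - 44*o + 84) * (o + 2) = o^5 + 8*o^4 - 3*o^3 - 74*o^2 - 4*o + 168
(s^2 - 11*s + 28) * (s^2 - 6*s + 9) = s^4 - 17*s^3 + 103*s^2 - 267*s + 252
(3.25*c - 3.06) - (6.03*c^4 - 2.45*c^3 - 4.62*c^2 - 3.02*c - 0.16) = -6.03*c^4 + 2.45*c^3 + 4.62*c^2 + 6.27*c - 2.9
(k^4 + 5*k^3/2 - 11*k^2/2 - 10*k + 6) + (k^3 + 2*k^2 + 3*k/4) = k^4 + 7*k^3/2 - 7*k^2/2 - 37*k/4 + 6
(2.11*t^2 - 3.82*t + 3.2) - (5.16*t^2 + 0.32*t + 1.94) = -3.05*t^2 - 4.14*t + 1.26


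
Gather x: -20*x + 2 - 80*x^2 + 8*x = -80*x^2 - 12*x + 2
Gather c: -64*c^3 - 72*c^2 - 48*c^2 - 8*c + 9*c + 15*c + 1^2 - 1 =-64*c^3 - 120*c^2 + 16*c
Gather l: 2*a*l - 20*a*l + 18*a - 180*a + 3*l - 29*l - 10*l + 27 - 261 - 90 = -162*a + l*(-18*a - 36) - 324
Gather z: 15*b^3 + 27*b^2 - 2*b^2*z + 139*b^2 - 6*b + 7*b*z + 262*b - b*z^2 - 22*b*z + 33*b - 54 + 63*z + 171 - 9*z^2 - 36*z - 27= 15*b^3 + 166*b^2 + 289*b + z^2*(-b - 9) + z*(-2*b^2 - 15*b + 27) + 90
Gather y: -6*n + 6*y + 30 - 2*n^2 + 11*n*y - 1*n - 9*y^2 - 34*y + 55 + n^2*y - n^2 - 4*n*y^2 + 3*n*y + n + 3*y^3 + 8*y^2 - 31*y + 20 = -3*n^2 - 6*n + 3*y^3 + y^2*(-4*n - 1) + y*(n^2 + 14*n - 59) + 105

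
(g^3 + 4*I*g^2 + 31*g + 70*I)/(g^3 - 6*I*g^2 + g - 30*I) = (g + 7*I)/(g - 3*I)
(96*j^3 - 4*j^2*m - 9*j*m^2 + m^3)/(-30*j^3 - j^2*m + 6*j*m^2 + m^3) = (-32*j^2 + 12*j*m - m^2)/(10*j^2 - 3*j*m - m^2)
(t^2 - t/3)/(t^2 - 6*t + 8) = t*(3*t - 1)/(3*(t^2 - 6*t + 8))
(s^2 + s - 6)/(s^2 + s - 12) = (s^2 + s - 6)/(s^2 + s - 12)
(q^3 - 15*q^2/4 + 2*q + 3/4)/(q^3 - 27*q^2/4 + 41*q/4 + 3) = (q - 1)/(q - 4)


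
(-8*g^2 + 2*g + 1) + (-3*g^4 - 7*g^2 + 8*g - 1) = -3*g^4 - 15*g^2 + 10*g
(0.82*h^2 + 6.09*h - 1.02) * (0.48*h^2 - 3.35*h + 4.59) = 0.3936*h^4 + 0.1762*h^3 - 17.1273*h^2 + 31.3701*h - 4.6818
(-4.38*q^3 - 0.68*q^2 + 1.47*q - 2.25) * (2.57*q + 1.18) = -11.2566*q^4 - 6.916*q^3 + 2.9755*q^2 - 4.0479*q - 2.655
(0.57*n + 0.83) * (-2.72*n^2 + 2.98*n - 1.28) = -1.5504*n^3 - 0.559*n^2 + 1.7438*n - 1.0624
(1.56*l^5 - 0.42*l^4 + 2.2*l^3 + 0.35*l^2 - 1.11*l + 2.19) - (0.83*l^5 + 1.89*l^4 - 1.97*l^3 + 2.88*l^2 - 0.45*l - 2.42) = 0.73*l^5 - 2.31*l^4 + 4.17*l^3 - 2.53*l^2 - 0.66*l + 4.61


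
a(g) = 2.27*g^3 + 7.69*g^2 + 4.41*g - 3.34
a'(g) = 6.81*g^2 + 15.38*g + 4.41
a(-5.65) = -192.19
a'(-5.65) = 134.91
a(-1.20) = -1.48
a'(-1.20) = -4.24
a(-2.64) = -3.15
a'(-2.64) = 11.27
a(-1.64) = 0.10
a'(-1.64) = -2.50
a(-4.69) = -89.05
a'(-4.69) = 82.07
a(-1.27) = -1.19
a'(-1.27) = -4.14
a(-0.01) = -3.38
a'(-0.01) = 4.26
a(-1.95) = 0.47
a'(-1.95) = 0.31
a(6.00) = 790.28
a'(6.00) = 341.85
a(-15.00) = -6000.49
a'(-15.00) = 1305.96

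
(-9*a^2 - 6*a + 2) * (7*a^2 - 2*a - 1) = -63*a^4 - 24*a^3 + 35*a^2 + 2*a - 2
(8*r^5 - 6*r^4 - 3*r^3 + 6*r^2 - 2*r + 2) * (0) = 0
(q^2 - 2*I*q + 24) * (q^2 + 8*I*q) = q^4 + 6*I*q^3 + 40*q^2 + 192*I*q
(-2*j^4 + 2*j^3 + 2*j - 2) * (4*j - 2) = -8*j^5 + 12*j^4 - 4*j^3 + 8*j^2 - 12*j + 4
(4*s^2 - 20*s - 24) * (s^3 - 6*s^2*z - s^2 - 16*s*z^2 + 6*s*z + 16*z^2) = 4*s^5 - 24*s^4*z - 24*s^4 - 64*s^3*z^2 + 144*s^3*z - 4*s^3 + 384*s^2*z^2 + 24*s^2*z + 24*s^2 + 64*s*z^2 - 144*s*z - 384*z^2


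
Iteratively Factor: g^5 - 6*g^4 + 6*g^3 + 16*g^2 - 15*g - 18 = (g + 1)*(g^4 - 7*g^3 + 13*g^2 + 3*g - 18) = (g + 1)^2*(g^3 - 8*g^2 + 21*g - 18) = (g - 2)*(g + 1)^2*(g^2 - 6*g + 9) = (g - 3)*(g - 2)*(g + 1)^2*(g - 3)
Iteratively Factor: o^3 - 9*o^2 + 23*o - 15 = (o - 1)*(o^2 - 8*o + 15) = (o - 3)*(o - 1)*(o - 5)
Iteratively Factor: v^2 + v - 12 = (v - 3)*(v + 4)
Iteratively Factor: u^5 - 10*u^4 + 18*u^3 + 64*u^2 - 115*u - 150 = (u - 3)*(u^4 - 7*u^3 - 3*u^2 + 55*u + 50) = (u - 5)*(u - 3)*(u^3 - 2*u^2 - 13*u - 10) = (u - 5)*(u - 3)*(u + 1)*(u^2 - 3*u - 10) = (u - 5)^2*(u - 3)*(u + 1)*(u + 2)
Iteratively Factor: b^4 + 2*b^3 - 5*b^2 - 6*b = (b)*(b^3 + 2*b^2 - 5*b - 6) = b*(b + 1)*(b^2 + b - 6) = b*(b - 2)*(b + 1)*(b + 3)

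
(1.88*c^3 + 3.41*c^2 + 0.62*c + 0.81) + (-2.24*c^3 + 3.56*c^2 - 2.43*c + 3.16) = -0.36*c^3 + 6.97*c^2 - 1.81*c + 3.97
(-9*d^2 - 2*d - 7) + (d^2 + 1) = -8*d^2 - 2*d - 6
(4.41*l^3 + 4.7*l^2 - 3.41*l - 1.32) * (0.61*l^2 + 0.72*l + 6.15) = 2.6901*l^5 + 6.0422*l^4 + 28.4254*l^3 + 25.6446*l^2 - 21.9219*l - 8.118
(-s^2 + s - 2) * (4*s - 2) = -4*s^3 + 6*s^2 - 10*s + 4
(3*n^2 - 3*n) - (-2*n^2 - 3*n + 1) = 5*n^2 - 1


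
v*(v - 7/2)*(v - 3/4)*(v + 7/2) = v^4 - 3*v^3/4 - 49*v^2/4 + 147*v/16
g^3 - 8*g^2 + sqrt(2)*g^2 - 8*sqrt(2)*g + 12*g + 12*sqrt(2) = (g - 6)*(g - 2)*(g + sqrt(2))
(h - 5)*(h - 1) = h^2 - 6*h + 5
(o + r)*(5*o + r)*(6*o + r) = 30*o^3 + 41*o^2*r + 12*o*r^2 + r^3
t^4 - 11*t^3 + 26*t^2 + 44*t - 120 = (t - 6)*(t - 5)*(t - 2)*(t + 2)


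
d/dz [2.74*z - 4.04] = 2.74000000000000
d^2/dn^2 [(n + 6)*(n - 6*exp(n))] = -6*n*exp(n) - 48*exp(n) + 2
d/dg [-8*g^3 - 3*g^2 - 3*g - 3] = -24*g^2 - 6*g - 3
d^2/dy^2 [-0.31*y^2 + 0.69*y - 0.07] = -0.620000000000000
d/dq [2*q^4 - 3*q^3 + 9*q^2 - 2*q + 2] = 8*q^3 - 9*q^2 + 18*q - 2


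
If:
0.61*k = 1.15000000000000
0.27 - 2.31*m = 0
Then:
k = 1.89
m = 0.12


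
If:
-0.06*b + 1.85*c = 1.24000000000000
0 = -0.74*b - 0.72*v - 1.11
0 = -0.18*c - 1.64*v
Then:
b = -1.43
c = 0.62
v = -0.07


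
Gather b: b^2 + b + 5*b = b^2 + 6*b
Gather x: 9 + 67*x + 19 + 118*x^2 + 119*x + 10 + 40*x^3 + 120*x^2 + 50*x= 40*x^3 + 238*x^2 + 236*x + 38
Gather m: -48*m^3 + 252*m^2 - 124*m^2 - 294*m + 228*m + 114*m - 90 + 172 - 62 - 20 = -48*m^3 + 128*m^2 + 48*m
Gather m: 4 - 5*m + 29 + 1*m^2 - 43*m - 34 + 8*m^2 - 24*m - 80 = 9*m^2 - 72*m - 81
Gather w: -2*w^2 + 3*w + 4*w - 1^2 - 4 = -2*w^2 + 7*w - 5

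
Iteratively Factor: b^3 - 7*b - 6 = (b + 1)*(b^2 - b - 6) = (b - 3)*(b + 1)*(b + 2)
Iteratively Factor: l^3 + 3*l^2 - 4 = (l + 2)*(l^2 + l - 2) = (l + 2)^2*(l - 1)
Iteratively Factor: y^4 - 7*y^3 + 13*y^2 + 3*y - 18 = (y - 3)*(y^3 - 4*y^2 + y + 6) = (y - 3)^2*(y^2 - y - 2) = (y - 3)^2*(y + 1)*(y - 2)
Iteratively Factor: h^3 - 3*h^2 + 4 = (h + 1)*(h^2 - 4*h + 4) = (h - 2)*(h + 1)*(h - 2)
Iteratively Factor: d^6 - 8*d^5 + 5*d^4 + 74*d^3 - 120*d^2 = (d)*(d^5 - 8*d^4 + 5*d^3 + 74*d^2 - 120*d) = d*(d + 3)*(d^4 - 11*d^3 + 38*d^2 - 40*d) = d*(d - 5)*(d + 3)*(d^3 - 6*d^2 + 8*d) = d^2*(d - 5)*(d + 3)*(d^2 - 6*d + 8) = d^2*(d - 5)*(d - 2)*(d + 3)*(d - 4)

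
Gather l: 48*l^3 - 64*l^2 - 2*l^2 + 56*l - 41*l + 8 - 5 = 48*l^3 - 66*l^2 + 15*l + 3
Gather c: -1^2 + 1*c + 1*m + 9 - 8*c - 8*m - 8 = -7*c - 7*m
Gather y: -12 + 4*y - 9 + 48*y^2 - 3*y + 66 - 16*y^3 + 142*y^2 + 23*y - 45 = -16*y^3 + 190*y^2 + 24*y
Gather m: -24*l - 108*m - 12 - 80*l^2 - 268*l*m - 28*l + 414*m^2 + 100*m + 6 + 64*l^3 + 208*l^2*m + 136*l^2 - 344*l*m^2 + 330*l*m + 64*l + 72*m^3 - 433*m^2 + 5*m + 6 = 64*l^3 + 56*l^2 + 12*l + 72*m^3 + m^2*(-344*l - 19) + m*(208*l^2 + 62*l - 3)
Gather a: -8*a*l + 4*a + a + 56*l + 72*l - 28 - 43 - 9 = a*(5 - 8*l) + 128*l - 80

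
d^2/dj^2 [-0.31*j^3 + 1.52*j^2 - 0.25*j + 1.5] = 3.04 - 1.86*j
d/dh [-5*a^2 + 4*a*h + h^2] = 4*a + 2*h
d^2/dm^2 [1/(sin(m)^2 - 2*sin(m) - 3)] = (6*sin(m) + 4*cos(m)^2 - 18)*cos(m)^2/(-sin(m)^2 + 2*sin(m) + 3)^3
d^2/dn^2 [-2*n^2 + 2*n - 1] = -4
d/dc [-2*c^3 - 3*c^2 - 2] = 6*c*(-c - 1)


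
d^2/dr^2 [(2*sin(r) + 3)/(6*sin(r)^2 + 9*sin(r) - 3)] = (-8*sin(r)^5 - 36*sin(r)^4 - 62*sin(r)^3 + 15*sin(r)^2 + 121*sin(r) + 78)/(3*(3*sin(r) - cos(2*r))^3)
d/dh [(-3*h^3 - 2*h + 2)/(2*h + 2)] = (-6*h^3 - 9*h^2 - 4)/(2*(h^2 + 2*h + 1))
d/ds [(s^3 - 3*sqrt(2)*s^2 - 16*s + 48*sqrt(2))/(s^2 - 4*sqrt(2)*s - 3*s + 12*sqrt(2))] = ((-2*s + 3 + 4*sqrt(2))*(s^3 - 3*sqrt(2)*s^2 - 16*s + 48*sqrt(2)) + (3*s^2 - 6*sqrt(2)*s - 16)*(s^2 - 4*sqrt(2)*s - 3*s + 12*sqrt(2)))/(s^2 - 4*sqrt(2)*s - 3*s + 12*sqrt(2))^2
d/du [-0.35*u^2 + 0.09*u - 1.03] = 0.09 - 0.7*u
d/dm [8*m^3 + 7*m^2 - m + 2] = 24*m^2 + 14*m - 1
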